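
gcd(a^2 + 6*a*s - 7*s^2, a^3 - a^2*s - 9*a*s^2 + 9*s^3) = -a + s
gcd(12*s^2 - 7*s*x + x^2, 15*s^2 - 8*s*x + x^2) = -3*s + x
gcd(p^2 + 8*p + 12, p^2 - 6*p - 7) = 1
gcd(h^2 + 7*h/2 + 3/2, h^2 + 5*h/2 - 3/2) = h + 3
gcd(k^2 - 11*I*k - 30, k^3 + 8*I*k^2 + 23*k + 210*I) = k - 5*I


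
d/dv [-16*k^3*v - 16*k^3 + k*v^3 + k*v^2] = k*(-16*k^2 + 3*v^2 + 2*v)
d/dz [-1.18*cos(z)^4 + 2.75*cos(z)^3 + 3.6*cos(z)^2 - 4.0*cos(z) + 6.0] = (4.72*cos(z)^3 - 8.25*cos(z)^2 - 7.2*cos(z) + 4.0)*sin(z)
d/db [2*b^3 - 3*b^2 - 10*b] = 6*b^2 - 6*b - 10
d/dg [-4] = 0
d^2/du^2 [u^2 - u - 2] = 2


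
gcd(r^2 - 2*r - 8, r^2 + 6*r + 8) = r + 2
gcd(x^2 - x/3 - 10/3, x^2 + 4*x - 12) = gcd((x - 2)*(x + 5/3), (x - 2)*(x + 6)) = x - 2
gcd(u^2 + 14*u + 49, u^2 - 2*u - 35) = 1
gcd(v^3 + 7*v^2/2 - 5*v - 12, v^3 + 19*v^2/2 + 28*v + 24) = v^2 + 11*v/2 + 6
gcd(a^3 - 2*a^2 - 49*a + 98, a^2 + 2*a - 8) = a - 2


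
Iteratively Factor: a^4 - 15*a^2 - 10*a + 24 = (a + 2)*(a^3 - 2*a^2 - 11*a + 12) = (a - 4)*(a + 2)*(a^2 + 2*a - 3) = (a - 4)*(a - 1)*(a + 2)*(a + 3)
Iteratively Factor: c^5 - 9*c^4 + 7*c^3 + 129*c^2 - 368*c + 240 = (c - 1)*(c^4 - 8*c^3 - c^2 + 128*c - 240) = (c - 4)*(c - 1)*(c^3 - 4*c^2 - 17*c + 60) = (c - 4)*(c - 3)*(c - 1)*(c^2 - c - 20) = (c - 5)*(c - 4)*(c - 3)*(c - 1)*(c + 4)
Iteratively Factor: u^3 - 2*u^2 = (u)*(u^2 - 2*u) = u*(u - 2)*(u)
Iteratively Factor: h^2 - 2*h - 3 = (h + 1)*(h - 3)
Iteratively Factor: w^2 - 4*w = (w)*(w - 4)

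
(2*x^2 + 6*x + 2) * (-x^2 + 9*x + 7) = -2*x^4 + 12*x^3 + 66*x^2 + 60*x + 14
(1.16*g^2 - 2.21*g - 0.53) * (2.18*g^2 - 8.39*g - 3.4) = 2.5288*g^4 - 14.5502*g^3 + 13.4425*g^2 + 11.9607*g + 1.802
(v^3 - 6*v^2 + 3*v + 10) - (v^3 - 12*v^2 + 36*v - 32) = 6*v^2 - 33*v + 42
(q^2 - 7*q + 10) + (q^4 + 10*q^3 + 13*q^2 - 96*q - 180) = q^4 + 10*q^3 + 14*q^2 - 103*q - 170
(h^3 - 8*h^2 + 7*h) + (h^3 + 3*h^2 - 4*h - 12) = 2*h^3 - 5*h^2 + 3*h - 12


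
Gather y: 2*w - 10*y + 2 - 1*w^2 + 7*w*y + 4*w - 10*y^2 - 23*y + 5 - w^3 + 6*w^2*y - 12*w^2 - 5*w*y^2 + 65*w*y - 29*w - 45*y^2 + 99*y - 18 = -w^3 - 13*w^2 - 23*w + y^2*(-5*w - 55) + y*(6*w^2 + 72*w + 66) - 11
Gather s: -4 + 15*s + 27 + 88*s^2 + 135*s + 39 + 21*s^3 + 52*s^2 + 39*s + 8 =21*s^3 + 140*s^2 + 189*s + 70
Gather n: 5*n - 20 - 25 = 5*n - 45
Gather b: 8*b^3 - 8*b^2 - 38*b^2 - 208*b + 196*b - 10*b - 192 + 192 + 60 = 8*b^3 - 46*b^2 - 22*b + 60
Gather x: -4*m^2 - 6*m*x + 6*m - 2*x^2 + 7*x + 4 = -4*m^2 + 6*m - 2*x^2 + x*(7 - 6*m) + 4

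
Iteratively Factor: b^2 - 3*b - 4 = (b + 1)*(b - 4)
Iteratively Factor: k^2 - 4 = (k + 2)*(k - 2)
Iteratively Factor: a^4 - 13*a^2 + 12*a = (a - 3)*(a^3 + 3*a^2 - 4*a) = a*(a - 3)*(a^2 + 3*a - 4) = a*(a - 3)*(a - 1)*(a + 4)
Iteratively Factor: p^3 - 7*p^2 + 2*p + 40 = (p - 5)*(p^2 - 2*p - 8) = (p - 5)*(p - 4)*(p + 2)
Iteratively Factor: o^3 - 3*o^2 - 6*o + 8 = (o - 1)*(o^2 - 2*o - 8) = (o - 1)*(o + 2)*(o - 4)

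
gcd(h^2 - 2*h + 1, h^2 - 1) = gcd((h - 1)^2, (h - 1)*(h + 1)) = h - 1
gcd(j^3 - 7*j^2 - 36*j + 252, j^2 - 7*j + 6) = j - 6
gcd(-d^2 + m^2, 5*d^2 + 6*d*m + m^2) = d + m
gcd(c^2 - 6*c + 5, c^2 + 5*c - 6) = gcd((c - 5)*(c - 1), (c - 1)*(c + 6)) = c - 1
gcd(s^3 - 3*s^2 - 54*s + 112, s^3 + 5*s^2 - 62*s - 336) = s^2 - s - 56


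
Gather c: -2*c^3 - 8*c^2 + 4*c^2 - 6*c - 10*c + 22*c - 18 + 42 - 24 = -2*c^3 - 4*c^2 + 6*c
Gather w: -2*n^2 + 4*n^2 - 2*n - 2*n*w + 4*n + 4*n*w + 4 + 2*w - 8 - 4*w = 2*n^2 + 2*n + w*(2*n - 2) - 4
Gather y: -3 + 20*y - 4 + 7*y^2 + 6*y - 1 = 7*y^2 + 26*y - 8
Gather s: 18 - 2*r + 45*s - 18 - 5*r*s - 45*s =-5*r*s - 2*r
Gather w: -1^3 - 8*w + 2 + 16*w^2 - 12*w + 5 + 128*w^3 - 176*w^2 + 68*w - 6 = 128*w^3 - 160*w^2 + 48*w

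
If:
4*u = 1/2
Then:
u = 1/8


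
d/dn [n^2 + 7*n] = 2*n + 7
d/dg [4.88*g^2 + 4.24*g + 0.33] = 9.76*g + 4.24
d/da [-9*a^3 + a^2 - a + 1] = -27*a^2 + 2*a - 1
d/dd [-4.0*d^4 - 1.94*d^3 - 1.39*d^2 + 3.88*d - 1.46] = -16.0*d^3 - 5.82*d^2 - 2.78*d + 3.88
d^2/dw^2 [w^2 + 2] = 2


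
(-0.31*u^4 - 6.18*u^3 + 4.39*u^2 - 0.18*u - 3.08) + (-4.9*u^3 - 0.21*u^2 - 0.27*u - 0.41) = -0.31*u^4 - 11.08*u^3 + 4.18*u^2 - 0.45*u - 3.49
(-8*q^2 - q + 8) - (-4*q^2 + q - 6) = -4*q^2 - 2*q + 14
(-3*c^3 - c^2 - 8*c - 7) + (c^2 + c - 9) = -3*c^3 - 7*c - 16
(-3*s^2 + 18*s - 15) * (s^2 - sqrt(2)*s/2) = -3*s^4 + 3*sqrt(2)*s^3/2 + 18*s^3 - 15*s^2 - 9*sqrt(2)*s^2 + 15*sqrt(2)*s/2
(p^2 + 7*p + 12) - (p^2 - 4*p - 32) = 11*p + 44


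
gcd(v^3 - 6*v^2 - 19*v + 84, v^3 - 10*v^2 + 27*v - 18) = v - 3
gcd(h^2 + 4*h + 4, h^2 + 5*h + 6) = h + 2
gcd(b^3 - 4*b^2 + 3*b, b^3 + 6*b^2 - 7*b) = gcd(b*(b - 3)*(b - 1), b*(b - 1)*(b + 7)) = b^2 - b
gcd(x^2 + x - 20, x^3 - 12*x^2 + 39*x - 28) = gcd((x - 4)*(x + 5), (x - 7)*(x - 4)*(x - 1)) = x - 4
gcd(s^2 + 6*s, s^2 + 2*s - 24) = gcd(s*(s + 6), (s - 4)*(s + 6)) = s + 6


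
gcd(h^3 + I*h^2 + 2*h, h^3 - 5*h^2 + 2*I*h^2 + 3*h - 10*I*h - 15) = h - I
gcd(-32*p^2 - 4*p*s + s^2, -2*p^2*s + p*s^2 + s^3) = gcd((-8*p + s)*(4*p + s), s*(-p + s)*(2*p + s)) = 1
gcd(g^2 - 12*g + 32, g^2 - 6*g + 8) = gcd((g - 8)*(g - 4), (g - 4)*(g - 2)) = g - 4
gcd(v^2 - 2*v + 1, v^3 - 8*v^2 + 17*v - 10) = v - 1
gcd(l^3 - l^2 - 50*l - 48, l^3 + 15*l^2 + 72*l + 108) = l + 6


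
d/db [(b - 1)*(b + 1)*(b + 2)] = 3*b^2 + 4*b - 1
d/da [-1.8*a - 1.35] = -1.80000000000000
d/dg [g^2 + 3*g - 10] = 2*g + 3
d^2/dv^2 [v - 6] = 0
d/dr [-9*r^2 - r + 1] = -18*r - 1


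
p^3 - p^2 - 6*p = p*(p - 3)*(p + 2)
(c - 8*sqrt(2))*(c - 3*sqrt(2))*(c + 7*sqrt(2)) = c^3 - 4*sqrt(2)*c^2 - 106*c + 336*sqrt(2)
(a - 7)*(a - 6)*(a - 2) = a^3 - 15*a^2 + 68*a - 84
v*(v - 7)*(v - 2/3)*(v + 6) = v^4 - 5*v^3/3 - 124*v^2/3 + 28*v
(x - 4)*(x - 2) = x^2 - 6*x + 8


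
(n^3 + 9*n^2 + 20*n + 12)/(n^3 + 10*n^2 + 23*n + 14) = (n + 6)/(n + 7)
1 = 1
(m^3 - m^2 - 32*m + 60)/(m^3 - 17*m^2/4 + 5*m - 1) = 4*(m^2 + m - 30)/(4*m^2 - 9*m + 2)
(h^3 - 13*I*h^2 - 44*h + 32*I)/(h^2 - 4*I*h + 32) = (h^2 - 5*I*h - 4)/(h + 4*I)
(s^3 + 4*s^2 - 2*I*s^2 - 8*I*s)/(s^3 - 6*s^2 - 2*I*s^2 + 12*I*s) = (s + 4)/(s - 6)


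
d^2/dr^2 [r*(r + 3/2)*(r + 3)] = 6*r + 9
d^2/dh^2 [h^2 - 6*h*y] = 2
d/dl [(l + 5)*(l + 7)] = 2*l + 12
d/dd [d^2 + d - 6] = 2*d + 1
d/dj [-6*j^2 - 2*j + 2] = -12*j - 2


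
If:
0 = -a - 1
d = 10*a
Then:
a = -1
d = -10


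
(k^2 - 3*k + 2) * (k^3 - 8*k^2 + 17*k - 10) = k^5 - 11*k^4 + 43*k^3 - 77*k^2 + 64*k - 20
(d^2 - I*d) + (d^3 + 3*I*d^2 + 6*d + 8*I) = d^3 + d^2 + 3*I*d^2 + 6*d - I*d + 8*I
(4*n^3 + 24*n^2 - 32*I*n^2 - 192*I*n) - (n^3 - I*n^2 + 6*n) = 3*n^3 + 24*n^2 - 31*I*n^2 - 6*n - 192*I*n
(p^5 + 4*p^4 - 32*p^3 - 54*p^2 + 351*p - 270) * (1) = p^5 + 4*p^4 - 32*p^3 - 54*p^2 + 351*p - 270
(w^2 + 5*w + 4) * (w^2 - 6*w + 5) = w^4 - w^3 - 21*w^2 + w + 20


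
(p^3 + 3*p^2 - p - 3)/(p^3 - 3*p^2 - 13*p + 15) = (p + 1)/(p - 5)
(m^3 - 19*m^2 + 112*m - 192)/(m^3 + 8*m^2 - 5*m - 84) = (m^2 - 16*m + 64)/(m^2 + 11*m + 28)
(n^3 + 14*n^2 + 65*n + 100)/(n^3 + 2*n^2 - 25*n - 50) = (n^2 + 9*n + 20)/(n^2 - 3*n - 10)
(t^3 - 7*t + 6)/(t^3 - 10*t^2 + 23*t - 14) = (t + 3)/(t - 7)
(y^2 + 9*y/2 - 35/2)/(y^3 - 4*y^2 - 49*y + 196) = (y - 5/2)/(y^2 - 11*y + 28)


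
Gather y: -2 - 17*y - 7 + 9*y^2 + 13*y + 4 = 9*y^2 - 4*y - 5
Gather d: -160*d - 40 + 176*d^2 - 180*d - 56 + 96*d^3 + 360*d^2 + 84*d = 96*d^3 + 536*d^2 - 256*d - 96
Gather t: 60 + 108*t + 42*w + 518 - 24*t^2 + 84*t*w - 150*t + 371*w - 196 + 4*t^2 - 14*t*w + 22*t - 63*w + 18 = -20*t^2 + t*(70*w - 20) + 350*w + 400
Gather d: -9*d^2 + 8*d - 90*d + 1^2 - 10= -9*d^2 - 82*d - 9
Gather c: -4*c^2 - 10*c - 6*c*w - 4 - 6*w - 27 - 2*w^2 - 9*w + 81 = -4*c^2 + c*(-6*w - 10) - 2*w^2 - 15*w + 50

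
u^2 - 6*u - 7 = (u - 7)*(u + 1)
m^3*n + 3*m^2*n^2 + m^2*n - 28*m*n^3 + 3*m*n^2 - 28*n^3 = (m - 4*n)*(m + 7*n)*(m*n + n)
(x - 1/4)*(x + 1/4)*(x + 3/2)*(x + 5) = x^4 + 13*x^3/2 + 119*x^2/16 - 13*x/32 - 15/32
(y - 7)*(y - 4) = y^2 - 11*y + 28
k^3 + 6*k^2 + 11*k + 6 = (k + 1)*(k + 2)*(k + 3)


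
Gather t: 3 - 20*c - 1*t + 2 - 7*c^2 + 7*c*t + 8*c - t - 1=-7*c^2 - 12*c + t*(7*c - 2) + 4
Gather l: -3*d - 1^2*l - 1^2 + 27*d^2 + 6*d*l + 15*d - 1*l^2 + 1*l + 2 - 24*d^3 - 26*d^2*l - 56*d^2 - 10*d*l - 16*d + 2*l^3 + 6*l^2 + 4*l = -24*d^3 - 29*d^2 - 4*d + 2*l^3 + 5*l^2 + l*(-26*d^2 - 4*d + 4) + 1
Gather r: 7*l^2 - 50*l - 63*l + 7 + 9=7*l^2 - 113*l + 16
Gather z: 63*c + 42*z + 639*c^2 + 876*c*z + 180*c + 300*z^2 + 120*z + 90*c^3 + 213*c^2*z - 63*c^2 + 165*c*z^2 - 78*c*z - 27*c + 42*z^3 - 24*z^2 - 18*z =90*c^3 + 576*c^2 + 216*c + 42*z^3 + z^2*(165*c + 276) + z*(213*c^2 + 798*c + 144)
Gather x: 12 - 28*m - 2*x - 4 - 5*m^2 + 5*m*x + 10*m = -5*m^2 - 18*m + x*(5*m - 2) + 8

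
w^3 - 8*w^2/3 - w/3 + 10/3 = (w - 2)*(w - 5/3)*(w + 1)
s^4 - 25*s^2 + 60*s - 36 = (s - 3)*(s - 2)*(s - 1)*(s + 6)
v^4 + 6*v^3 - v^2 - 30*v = v*(v - 2)*(v + 3)*(v + 5)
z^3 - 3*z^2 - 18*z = z*(z - 6)*(z + 3)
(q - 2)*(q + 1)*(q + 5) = q^3 + 4*q^2 - 7*q - 10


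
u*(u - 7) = u^2 - 7*u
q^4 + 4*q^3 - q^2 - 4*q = q*(q - 1)*(q + 1)*(q + 4)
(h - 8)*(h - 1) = h^2 - 9*h + 8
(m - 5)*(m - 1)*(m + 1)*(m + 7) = m^4 + 2*m^3 - 36*m^2 - 2*m + 35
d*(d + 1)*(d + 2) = d^3 + 3*d^2 + 2*d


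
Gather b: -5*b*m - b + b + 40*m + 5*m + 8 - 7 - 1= -5*b*m + 45*m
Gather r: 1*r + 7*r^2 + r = 7*r^2 + 2*r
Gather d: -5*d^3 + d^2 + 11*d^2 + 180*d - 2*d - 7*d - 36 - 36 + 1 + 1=-5*d^3 + 12*d^2 + 171*d - 70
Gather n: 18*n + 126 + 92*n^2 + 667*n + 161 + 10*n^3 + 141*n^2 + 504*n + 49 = 10*n^3 + 233*n^2 + 1189*n + 336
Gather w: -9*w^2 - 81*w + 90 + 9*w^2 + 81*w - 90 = 0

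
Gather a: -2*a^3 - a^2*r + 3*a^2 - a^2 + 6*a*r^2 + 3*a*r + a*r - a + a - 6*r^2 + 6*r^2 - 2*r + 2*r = -2*a^3 + a^2*(2 - r) + a*(6*r^2 + 4*r)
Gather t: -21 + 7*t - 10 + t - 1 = 8*t - 32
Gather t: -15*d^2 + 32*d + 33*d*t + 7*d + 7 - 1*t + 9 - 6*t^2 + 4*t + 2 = -15*d^2 + 39*d - 6*t^2 + t*(33*d + 3) + 18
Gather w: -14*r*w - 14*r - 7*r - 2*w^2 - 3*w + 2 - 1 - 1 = -21*r - 2*w^2 + w*(-14*r - 3)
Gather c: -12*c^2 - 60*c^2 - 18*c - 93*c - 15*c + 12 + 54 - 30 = -72*c^2 - 126*c + 36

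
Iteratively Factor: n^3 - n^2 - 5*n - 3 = (n + 1)*(n^2 - 2*n - 3) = (n - 3)*(n + 1)*(n + 1)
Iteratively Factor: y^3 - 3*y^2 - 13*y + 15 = (y + 3)*(y^2 - 6*y + 5) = (y - 1)*(y + 3)*(y - 5)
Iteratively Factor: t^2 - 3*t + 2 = (t - 1)*(t - 2)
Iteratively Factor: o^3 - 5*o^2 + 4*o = (o - 1)*(o^2 - 4*o) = (o - 4)*(o - 1)*(o)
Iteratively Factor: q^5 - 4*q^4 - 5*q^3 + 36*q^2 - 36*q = (q)*(q^4 - 4*q^3 - 5*q^2 + 36*q - 36) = q*(q + 3)*(q^3 - 7*q^2 + 16*q - 12) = q*(q - 2)*(q + 3)*(q^2 - 5*q + 6) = q*(q - 2)^2*(q + 3)*(q - 3)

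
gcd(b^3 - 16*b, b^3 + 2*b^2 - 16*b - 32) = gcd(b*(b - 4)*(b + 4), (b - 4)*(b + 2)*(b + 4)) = b^2 - 16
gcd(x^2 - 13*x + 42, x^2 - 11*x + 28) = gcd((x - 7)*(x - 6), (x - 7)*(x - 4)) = x - 7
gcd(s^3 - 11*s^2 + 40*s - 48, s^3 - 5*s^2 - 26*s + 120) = s - 4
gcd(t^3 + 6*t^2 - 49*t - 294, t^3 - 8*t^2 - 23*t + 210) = t - 7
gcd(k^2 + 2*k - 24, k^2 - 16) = k - 4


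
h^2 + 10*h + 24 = (h + 4)*(h + 6)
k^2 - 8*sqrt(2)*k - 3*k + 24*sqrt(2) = (k - 3)*(k - 8*sqrt(2))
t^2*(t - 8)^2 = t^4 - 16*t^3 + 64*t^2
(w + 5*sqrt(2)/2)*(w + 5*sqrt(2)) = w^2 + 15*sqrt(2)*w/2 + 25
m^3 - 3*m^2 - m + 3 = (m - 3)*(m - 1)*(m + 1)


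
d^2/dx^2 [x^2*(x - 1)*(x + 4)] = 12*x^2 + 18*x - 8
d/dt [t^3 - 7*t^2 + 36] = t*(3*t - 14)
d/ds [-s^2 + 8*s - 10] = 8 - 2*s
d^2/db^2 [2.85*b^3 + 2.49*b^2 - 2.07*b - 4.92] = 17.1*b + 4.98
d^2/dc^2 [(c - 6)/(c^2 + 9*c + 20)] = 2*((c - 6)*(2*c + 9)^2 - 3*(c + 1)*(c^2 + 9*c + 20))/(c^2 + 9*c + 20)^3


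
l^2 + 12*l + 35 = (l + 5)*(l + 7)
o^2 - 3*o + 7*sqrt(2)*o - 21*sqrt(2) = (o - 3)*(o + 7*sqrt(2))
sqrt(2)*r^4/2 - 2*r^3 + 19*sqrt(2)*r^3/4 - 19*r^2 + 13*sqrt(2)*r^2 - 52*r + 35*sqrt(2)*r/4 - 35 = (r + 7/2)*(r + 5)*(r - 2*sqrt(2))*(sqrt(2)*r/2 + sqrt(2)/2)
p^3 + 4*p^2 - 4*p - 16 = (p - 2)*(p + 2)*(p + 4)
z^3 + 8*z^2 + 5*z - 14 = (z - 1)*(z + 2)*(z + 7)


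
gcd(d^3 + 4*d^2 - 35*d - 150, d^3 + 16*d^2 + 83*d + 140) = d + 5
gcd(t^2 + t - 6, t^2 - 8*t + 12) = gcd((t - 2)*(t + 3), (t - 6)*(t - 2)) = t - 2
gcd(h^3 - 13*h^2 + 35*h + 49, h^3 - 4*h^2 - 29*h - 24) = h + 1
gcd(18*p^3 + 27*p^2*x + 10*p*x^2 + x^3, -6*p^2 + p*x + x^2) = 3*p + x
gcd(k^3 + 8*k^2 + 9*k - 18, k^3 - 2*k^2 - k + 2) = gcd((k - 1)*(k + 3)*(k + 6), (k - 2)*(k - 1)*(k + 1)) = k - 1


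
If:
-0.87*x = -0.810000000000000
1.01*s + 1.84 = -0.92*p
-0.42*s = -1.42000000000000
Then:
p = -5.71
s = 3.38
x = 0.93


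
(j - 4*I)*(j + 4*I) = j^2 + 16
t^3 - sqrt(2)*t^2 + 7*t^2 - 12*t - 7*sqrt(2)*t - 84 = (t + 7)*(t - 3*sqrt(2))*(t + 2*sqrt(2))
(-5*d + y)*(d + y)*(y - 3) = -5*d^2*y + 15*d^2 - 4*d*y^2 + 12*d*y + y^3 - 3*y^2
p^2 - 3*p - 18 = (p - 6)*(p + 3)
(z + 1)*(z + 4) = z^2 + 5*z + 4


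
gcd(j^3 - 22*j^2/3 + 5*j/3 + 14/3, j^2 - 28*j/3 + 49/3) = j - 7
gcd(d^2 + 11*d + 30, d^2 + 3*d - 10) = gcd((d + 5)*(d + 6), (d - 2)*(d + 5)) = d + 5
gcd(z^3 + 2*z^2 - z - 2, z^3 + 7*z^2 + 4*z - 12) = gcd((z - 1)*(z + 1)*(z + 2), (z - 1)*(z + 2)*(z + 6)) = z^2 + z - 2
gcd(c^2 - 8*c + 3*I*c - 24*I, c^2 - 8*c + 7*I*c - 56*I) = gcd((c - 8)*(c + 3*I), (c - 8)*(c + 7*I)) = c - 8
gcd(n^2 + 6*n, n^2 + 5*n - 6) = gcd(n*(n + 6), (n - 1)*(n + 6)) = n + 6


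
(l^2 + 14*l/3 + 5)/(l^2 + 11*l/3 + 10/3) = (l + 3)/(l + 2)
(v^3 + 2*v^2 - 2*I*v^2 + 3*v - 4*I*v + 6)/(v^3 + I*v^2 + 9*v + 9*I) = (v + 2)/(v + 3*I)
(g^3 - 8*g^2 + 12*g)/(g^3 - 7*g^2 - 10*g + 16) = g*(g^2 - 8*g + 12)/(g^3 - 7*g^2 - 10*g + 16)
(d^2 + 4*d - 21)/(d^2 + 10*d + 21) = (d - 3)/(d + 3)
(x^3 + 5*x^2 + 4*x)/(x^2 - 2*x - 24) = x*(x + 1)/(x - 6)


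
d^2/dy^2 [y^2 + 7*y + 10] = 2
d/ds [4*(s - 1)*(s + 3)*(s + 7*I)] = 12*s^2 + s*(16 + 56*I) - 12 + 56*I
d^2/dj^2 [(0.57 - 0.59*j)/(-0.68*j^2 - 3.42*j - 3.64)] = ((0.59*j - 0.57)*(1.36*j + 3.42)*(2.72*j + 6.84) - (2.4072*j + 3.2604)*(0.68*j^2 + 3.42*j + 3.64))/(0.68*j^2 + 3.42*j + 3.64)^3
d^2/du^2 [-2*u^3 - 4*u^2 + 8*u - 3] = -12*u - 8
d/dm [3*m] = 3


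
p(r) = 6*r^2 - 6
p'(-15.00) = -180.00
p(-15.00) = 1344.00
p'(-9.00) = -108.00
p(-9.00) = 480.00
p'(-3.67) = -44.04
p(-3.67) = 74.81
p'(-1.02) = -12.24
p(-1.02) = 0.24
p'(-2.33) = -27.96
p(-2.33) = 26.57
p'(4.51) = 54.12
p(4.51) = 116.04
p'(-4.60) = -55.20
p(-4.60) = 120.96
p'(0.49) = 5.88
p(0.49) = -4.56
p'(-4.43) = -53.16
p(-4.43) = 111.75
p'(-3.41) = -40.92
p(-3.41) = 63.77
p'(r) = 12*r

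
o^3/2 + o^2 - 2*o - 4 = (o/2 + 1)*(o - 2)*(o + 2)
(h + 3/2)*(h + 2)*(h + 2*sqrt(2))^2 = h^4 + 7*h^3/2 + 4*sqrt(2)*h^3 + 11*h^2 + 14*sqrt(2)*h^2 + 12*sqrt(2)*h + 28*h + 24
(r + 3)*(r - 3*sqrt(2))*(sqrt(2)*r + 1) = sqrt(2)*r^3 - 5*r^2 + 3*sqrt(2)*r^2 - 15*r - 3*sqrt(2)*r - 9*sqrt(2)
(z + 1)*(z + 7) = z^2 + 8*z + 7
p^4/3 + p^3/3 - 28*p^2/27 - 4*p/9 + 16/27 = (p/3 + 1/3)*(p - 4/3)*(p - 2/3)*(p + 2)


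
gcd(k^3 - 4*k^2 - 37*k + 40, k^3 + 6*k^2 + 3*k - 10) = k^2 + 4*k - 5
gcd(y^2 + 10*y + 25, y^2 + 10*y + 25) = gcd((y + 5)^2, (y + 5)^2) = y^2 + 10*y + 25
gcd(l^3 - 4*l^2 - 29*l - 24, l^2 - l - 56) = l - 8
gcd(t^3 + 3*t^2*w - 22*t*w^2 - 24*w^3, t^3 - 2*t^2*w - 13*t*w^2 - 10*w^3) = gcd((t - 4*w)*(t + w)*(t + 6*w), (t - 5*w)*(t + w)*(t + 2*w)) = t + w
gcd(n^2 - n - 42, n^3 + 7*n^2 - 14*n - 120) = n + 6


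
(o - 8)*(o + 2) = o^2 - 6*o - 16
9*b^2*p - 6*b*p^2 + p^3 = p*(-3*b + p)^2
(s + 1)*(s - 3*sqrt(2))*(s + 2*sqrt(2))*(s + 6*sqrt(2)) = s^4 + s^3 + 5*sqrt(2)*s^3 - 24*s^2 + 5*sqrt(2)*s^2 - 72*sqrt(2)*s - 24*s - 72*sqrt(2)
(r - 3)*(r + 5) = r^2 + 2*r - 15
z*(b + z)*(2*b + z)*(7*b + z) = 14*b^3*z + 23*b^2*z^2 + 10*b*z^3 + z^4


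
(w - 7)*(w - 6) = w^2 - 13*w + 42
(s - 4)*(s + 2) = s^2 - 2*s - 8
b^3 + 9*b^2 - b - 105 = (b - 3)*(b + 5)*(b + 7)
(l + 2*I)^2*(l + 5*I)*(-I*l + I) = -I*l^4 + 9*l^3 + I*l^3 - 9*l^2 + 24*I*l^2 - 20*l - 24*I*l + 20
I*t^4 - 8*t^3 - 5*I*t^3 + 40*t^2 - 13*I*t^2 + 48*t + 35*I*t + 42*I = (t - 6)*(t + I)*(t + 7*I)*(I*t + I)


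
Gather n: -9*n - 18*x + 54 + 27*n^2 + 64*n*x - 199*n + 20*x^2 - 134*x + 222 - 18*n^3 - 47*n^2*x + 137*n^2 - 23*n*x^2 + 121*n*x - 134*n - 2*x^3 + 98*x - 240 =-18*n^3 + n^2*(164 - 47*x) + n*(-23*x^2 + 185*x - 342) - 2*x^3 + 20*x^2 - 54*x + 36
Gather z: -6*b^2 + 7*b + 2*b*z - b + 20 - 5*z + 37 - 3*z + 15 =-6*b^2 + 6*b + z*(2*b - 8) + 72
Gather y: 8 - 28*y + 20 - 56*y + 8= 36 - 84*y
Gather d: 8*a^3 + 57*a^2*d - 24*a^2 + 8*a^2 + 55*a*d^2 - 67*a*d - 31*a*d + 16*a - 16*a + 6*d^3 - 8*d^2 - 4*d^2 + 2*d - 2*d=8*a^3 - 16*a^2 + 6*d^3 + d^2*(55*a - 12) + d*(57*a^2 - 98*a)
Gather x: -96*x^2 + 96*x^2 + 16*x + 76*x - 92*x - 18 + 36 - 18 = 0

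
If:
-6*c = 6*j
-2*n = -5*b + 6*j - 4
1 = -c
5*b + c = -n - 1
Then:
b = 2/15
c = -1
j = 1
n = -2/3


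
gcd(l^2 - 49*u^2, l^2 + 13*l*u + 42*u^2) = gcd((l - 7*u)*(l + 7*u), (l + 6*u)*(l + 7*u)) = l + 7*u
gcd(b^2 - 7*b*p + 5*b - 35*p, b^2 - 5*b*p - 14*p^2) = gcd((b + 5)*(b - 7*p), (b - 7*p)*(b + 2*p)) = -b + 7*p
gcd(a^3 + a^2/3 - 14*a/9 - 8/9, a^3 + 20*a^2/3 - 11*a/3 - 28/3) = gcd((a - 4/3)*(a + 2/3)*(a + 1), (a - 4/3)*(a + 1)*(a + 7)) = a^2 - a/3 - 4/3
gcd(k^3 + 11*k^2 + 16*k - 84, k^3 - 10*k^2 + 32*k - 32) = k - 2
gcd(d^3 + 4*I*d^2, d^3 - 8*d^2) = d^2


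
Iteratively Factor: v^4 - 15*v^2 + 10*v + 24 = (v + 4)*(v^3 - 4*v^2 + v + 6) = (v + 1)*(v + 4)*(v^2 - 5*v + 6) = (v - 3)*(v + 1)*(v + 4)*(v - 2)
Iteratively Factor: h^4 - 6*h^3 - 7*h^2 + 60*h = (h + 3)*(h^3 - 9*h^2 + 20*h) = (h - 5)*(h + 3)*(h^2 - 4*h) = h*(h - 5)*(h + 3)*(h - 4)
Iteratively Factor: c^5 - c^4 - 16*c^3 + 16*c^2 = (c + 4)*(c^4 - 5*c^3 + 4*c^2) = c*(c + 4)*(c^3 - 5*c^2 + 4*c) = c*(c - 4)*(c + 4)*(c^2 - c) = c*(c - 4)*(c - 1)*(c + 4)*(c)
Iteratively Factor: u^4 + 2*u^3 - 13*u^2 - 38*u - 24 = (u + 2)*(u^3 - 13*u - 12) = (u + 1)*(u + 2)*(u^2 - u - 12) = (u - 4)*(u + 1)*(u + 2)*(u + 3)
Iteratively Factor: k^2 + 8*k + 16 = (k + 4)*(k + 4)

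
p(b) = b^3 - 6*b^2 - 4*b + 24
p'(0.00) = -4.00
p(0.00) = 24.00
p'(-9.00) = 347.00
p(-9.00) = -1155.00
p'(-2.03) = 32.72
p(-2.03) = -0.97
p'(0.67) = -10.69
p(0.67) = 18.93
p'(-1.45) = 19.71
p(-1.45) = 14.14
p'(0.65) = -10.53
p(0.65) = 19.14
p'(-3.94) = 89.85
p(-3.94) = -114.54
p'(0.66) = -10.61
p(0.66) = 19.03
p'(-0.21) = -1.35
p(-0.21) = 24.57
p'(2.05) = -15.99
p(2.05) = -0.80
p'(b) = 3*b^2 - 12*b - 4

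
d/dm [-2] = 0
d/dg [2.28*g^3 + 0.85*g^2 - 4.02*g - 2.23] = 6.84*g^2 + 1.7*g - 4.02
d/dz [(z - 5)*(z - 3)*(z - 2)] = 3*z^2 - 20*z + 31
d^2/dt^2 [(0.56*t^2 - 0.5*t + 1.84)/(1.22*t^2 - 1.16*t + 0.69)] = (-8.88178419700125e-16*t^4 + 0.0966240000000003*t^3 + 13.603488*t^2 - 13.098408*t + 1.586816)/(1.815848*t^6 - 5.179632*t^5 + 8.005884*t^4 - 7.419824*t^3 + 4.527918*t^2 - 1.656828*t + 0.328509)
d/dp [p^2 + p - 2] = 2*p + 1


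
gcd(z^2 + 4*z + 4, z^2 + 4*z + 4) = z^2 + 4*z + 4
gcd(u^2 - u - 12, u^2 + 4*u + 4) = 1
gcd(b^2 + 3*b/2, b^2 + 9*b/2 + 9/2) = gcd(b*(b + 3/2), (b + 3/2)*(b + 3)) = b + 3/2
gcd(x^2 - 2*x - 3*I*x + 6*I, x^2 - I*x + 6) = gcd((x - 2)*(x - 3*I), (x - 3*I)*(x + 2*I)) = x - 3*I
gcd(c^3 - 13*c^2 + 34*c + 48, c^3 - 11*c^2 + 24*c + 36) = c^2 - 5*c - 6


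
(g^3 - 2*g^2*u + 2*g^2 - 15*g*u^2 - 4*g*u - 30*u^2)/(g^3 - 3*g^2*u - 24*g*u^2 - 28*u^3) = (-g^3 + 2*g^2*u - 2*g^2 + 15*g*u^2 + 4*g*u + 30*u^2)/(-g^3 + 3*g^2*u + 24*g*u^2 + 28*u^3)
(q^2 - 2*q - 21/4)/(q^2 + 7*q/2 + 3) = (q - 7/2)/(q + 2)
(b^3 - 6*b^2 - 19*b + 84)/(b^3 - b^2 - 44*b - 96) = (b^2 - 10*b + 21)/(b^2 - 5*b - 24)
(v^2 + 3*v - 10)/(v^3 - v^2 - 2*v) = (v + 5)/(v*(v + 1))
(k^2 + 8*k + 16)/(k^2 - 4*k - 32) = (k + 4)/(k - 8)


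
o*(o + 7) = o^2 + 7*o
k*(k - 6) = k^2 - 6*k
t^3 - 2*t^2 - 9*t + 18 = (t - 3)*(t - 2)*(t + 3)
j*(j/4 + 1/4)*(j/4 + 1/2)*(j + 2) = j^4/16 + 5*j^3/16 + j^2/2 + j/4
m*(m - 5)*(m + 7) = m^3 + 2*m^2 - 35*m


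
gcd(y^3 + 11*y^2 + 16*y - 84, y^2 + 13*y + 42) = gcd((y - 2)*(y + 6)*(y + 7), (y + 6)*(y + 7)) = y^2 + 13*y + 42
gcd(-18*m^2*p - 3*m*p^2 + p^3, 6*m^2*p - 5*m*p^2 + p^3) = p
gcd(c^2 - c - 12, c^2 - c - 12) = c^2 - c - 12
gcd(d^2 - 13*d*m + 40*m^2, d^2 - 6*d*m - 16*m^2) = d - 8*m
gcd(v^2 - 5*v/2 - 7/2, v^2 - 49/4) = v - 7/2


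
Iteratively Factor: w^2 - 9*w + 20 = (w - 4)*(w - 5)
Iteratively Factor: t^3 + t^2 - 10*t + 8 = (t - 1)*(t^2 + 2*t - 8) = (t - 2)*(t - 1)*(t + 4)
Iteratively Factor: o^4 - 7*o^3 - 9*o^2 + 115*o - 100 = (o - 1)*(o^3 - 6*o^2 - 15*o + 100) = (o - 5)*(o - 1)*(o^2 - o - 20) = (o - 5)^2*(o - 1)*(o + 4)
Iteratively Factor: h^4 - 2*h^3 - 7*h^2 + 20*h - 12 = (h + 3)*(h^3 - 5*h^2 + 8*h - 4) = (h - 2)*(h + 3)*(h^2 - 3*h + 2) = (h - 2)^2*(h + 3)*(h - 1)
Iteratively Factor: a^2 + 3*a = (a + 3)*(a)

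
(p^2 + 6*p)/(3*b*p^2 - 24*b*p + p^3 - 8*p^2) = (p + 6)/(3*b*p - 24*b + p^2 - 8*p)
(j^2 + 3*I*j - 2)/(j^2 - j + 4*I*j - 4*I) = (j^2 + 3*I*j - 2)/(j^2 - j + 4*I*j - 4*I)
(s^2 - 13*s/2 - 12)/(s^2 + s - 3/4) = 2*(s - 8)/(2*s - 1)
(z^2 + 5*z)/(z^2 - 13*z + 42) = z*(z + 5)/(z^2 - 13*z + 42)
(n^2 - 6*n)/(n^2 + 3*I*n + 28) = n*(n - 6)/(n^2 + 3*I*n + 28)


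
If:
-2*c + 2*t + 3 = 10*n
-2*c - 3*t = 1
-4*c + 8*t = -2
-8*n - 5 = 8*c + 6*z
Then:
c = -1/14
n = 9/35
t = -2/7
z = -227/210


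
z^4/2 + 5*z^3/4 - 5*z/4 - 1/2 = (z/2 + 1)*(z - 1)*(z + 1/2)*(z + 1)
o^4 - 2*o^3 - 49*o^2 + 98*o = o*(o - 7)*(o - 2)*(o + 7)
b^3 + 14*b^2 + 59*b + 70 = (b + 2)*(b + 5)*(b + 7)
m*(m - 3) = m^2 - 3*m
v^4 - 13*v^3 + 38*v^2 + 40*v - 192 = (v - 8)*(v - 4)*(v - 3)*(v + 2)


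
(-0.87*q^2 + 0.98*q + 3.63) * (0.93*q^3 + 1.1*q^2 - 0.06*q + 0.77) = -0.8091*q^5 - 0.0456000000000001*q^4 + 4.5061*q^3 + 3.2643*q^2 + 0.5368*q + 2.7951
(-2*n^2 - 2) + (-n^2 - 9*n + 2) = -3*n^2 - 9*n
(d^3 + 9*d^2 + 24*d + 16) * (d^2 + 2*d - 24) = d^5 + 11*d^4 + 18*d^3 - 152*d^2 - 544*d - 384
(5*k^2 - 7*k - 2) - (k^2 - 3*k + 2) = 4*k^2 - 4*k - 4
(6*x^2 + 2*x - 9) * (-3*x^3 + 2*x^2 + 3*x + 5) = -18*x^5 + 6*x^4 + 49*x^3 + 18*x^2 - 17*x - 45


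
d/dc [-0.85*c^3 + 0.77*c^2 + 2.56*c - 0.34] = -2.55*c^2 + 1.54*c + 2.56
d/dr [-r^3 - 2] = -3*r^2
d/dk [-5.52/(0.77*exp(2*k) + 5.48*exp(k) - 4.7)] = (8.5008*exp(k) + 30.2496)*exp(k)/(0.77*exp(2*k) + 5.48*exp(k) - 4.7)^2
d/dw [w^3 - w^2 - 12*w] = 3*w^2 - 2*w - 12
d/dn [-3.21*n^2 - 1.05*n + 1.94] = -6.42*n - 1.05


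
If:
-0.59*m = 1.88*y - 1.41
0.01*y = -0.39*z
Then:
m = 124.271186440678*z + 2.38983050847458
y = -39.0*z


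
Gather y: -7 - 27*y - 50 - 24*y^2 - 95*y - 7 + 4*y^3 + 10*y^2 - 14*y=4*y^3 - 14*y^2 - 136*y - 64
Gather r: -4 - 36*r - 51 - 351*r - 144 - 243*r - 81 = -630*r - 280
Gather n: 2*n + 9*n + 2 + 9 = 11*n + 11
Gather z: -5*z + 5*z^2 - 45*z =5*z^2 - 50*z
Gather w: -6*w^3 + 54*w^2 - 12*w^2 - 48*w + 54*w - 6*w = -6*w^3 + 42*w^2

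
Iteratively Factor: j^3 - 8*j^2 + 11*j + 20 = (j - 5)*(j^2 - 3*j - 4) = (j - 5)*(j + 1)*(j - 4)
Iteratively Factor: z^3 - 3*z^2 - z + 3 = (z - 3)*(z^2 - 1) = (z - 3)*(z - 1)*(z + 1)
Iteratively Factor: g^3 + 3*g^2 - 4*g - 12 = (g + 2)*(g^2 + g - 6) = (g - 2)*(g + 2)*(g + 3)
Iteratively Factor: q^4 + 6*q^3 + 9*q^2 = (q + 3)*(q^3 + 3*q^2) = (q + 3)^2*(q^2) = q*(q + 3)^2*(q)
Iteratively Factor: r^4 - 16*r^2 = (r)*(r^3 - 16*r) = r^2*(r^2 - 16) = r^2*(r - 4)*(r + 4)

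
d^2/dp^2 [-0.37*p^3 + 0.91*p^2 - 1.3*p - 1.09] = 1.82 - 2.22*p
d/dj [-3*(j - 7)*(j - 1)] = 24 - 6*j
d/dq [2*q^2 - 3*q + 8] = 4*q - 3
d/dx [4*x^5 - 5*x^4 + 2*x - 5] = 20*x^4 - 20*x^3 + 2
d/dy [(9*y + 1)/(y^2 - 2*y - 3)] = (9*y^2 - 18*y - 2*(y - 1)*(9*y + 1) - 27)/(-y^2 + 2*y + 3)^2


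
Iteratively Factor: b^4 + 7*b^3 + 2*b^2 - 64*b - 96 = (b + 4)*(b^3 + 3*b^2 - 10*b - 24) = (b + 4)^2*(b^2 - b - 6) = (b + 2)*(b + 4)^2*(b - 3)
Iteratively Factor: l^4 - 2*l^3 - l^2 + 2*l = (l + 1)*(l^3 - 3*l^2 + 2*l) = (l - 2)*(l + 1)*(l^2 - l) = (l - 2)*(l - 1)*(l + 1)*(l)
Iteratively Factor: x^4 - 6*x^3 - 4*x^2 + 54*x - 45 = (x - 5)*(x^3 - x^2 - 9*x + 9) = (x - 5)*(x - 1)*(x^2 - 9) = (x - 5)*(x - 1)*(x + 3)*(x - 3)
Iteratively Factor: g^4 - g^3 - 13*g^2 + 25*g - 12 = (g - 1)*(g^3 - 13*g + 12) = (g - 1)*(g + 4)*(g^2 - 4*g + 3) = (g - 1)^2*(g + 4)*(g - 3)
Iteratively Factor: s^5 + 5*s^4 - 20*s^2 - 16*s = (s + 2)*(s^4 + 3*s^3 - 6*s^2 - 8*s) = (s - 2)*(s + 2)*(s^3 + 5*s^2 + 4*s) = (s - 2)*(s + 2)*(s + 4)*(s^2 + s) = s*(s - 2)*(s + 2)*(s + 4)*(s + 1)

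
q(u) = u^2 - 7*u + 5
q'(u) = 2*u - 7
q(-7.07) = 104.47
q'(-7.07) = -21.14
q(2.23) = -5.64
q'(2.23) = -2.54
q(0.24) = 3.38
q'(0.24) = -6.52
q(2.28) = -5.76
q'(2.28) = -2.44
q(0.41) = 2.30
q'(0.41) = -6.18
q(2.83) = -6.80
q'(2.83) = -1.34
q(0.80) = 0.04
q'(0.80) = -5.40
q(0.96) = -0.80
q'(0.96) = -5.08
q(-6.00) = 83.00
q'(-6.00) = -19.00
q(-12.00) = 233.00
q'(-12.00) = -31.00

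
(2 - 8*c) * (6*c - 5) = -48*c^2 + 52*c - 10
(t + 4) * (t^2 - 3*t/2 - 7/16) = t^3 + 5*t^2/2 - 103*t/16 - 7/4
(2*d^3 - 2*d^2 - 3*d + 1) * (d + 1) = 2*d^4 - 5*d^2 - 2*d + 1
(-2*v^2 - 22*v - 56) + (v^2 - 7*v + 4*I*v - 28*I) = -v^2 - 29*v + 4*I*v - 56 - 28*I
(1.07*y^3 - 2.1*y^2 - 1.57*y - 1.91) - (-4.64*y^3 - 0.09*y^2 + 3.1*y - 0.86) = 5.71*y^3 - 2.01*y^2 - 4.67*y - 1.05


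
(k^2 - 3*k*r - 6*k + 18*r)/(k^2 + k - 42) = (k - 3*r)/(k + 7)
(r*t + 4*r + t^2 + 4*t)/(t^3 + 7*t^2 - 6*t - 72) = (r + t)/(t^2 + 3*t - 18)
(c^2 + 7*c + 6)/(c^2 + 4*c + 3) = (c + 6)/(c + 3)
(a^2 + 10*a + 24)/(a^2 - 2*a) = (a^2 + 10*a + 24)/(a*(a - 2))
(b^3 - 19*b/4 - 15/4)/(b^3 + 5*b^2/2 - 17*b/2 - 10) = (b + 3/2)/(b + 4)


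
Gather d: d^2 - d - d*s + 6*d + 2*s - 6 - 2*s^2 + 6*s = d^2 + d*(5 - s) - 2*s^2 + 8*s - 6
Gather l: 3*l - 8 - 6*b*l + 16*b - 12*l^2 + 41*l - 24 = 16*b - 12*l^2 + l*(44 - 6*b) - 32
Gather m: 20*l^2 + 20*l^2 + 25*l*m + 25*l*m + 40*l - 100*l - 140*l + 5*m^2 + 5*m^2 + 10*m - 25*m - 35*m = 40*l^2 - 200*l + 10*m^2 + m*(50*l - 50)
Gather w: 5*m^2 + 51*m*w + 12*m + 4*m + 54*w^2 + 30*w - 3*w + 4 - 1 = 5*m^2 + 16*m + 54*w^2 + w*(51*m + 27) + 3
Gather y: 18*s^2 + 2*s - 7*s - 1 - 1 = 18*s^2 - 5*s - 2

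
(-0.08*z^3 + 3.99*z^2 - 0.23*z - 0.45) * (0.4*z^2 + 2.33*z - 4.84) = -0.032*z^5 + 1.4096*z^4 + 9.5919*z^3 - 20.0275*z^2 + 0.0647*z + 2.178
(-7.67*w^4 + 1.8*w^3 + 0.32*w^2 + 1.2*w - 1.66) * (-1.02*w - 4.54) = 7.8234*w^5 + 32.9858*w^4 - 8.4984*w^3 - 2.6768*w^2 - 3.7548*w + 7.5364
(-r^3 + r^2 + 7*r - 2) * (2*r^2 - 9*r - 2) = -2*r^5 + 11*r^4 + 7*r^3 - 69*r^2 + 4*r + 4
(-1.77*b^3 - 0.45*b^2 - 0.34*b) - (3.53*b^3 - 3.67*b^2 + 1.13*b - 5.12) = -5.3*b^3 + 3.22*b^2 - 1.47*b + 5.12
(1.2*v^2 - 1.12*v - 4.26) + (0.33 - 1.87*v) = 1.2*v^2 - 2.99*v - 3.93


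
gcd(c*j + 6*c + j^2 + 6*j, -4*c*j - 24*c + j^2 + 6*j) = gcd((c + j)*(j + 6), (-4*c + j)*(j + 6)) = j + 6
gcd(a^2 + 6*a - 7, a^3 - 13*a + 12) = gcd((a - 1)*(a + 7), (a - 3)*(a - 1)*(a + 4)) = a - 1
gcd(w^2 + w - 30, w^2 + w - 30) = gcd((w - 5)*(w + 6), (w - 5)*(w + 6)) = w^2 + w - 30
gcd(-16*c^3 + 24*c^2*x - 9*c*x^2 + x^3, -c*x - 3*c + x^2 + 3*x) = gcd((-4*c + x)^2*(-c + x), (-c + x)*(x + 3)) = -c + x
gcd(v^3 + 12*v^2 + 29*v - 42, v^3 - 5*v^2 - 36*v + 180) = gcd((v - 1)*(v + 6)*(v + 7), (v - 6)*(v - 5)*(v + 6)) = v + 6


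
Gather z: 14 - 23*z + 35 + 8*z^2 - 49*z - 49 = 8*z^2 - 72*z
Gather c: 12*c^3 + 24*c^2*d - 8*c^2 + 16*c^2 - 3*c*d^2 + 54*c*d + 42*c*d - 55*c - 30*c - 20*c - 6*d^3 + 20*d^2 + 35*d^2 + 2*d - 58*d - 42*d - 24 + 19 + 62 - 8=12*c^3 + c^2*(24*d + 8) + c*(-3*d^2 + 96*d - 105) - 6*d^3 + 55*d^2 - 98*d + 49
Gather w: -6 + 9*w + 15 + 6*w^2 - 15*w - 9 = 6*w^2 - 6*w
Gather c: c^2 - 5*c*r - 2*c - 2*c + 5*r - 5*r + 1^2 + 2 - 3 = c^2 + c*(-5*r - 4)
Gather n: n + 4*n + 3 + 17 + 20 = 5*n + 40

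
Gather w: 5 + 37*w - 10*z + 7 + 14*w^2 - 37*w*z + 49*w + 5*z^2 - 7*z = 14*w^2 + w*(86 - 37*z) + 5*z^2 - 17*z + 12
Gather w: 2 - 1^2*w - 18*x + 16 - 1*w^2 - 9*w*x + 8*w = -w^2 + w*(7 - 9*x) - 18*x + 18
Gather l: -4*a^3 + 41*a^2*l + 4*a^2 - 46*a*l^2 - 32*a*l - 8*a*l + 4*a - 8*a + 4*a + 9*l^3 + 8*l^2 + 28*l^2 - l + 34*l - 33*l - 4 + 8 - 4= -4*a^3 + 4*a^2 + 9*l^3 + l^2*(36 - 46*a) + l*(41*a^2 - 40*a)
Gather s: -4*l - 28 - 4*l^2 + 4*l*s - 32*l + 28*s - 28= -4*l^2 - 36*l + s*(4*l + 28) - 56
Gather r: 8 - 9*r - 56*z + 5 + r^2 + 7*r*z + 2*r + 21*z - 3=r^2 + r*(7*z - 7) - 35*z + 10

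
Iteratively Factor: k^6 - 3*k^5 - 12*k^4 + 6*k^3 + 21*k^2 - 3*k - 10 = (k + 1)*(k^5 - 4*k^4 - 8*k^3 + 14*k^2 + 7*k - 10) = (k - 5)*(k + 1)*(k^4 + k^3 - 3*k^2 - k + 2) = (k - 5)*(k - 1)*(k + 1)*(k^3 + 2*k^2 - k - 2) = (k - 5)*(k - 1)*(k + 1)*(k + 2)*(k^2 - 1) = (k - 5)*(k - 1)^2*(k + 1)*(k + 2)*(k + 1)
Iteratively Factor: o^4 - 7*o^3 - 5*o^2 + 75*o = (o)*(o^3 - 7*o^2 - 5*o + 75) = o*(o + 3)*(o^2 - 10*o + 25) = o*(o - 5)*(o + 3)*(o - 5)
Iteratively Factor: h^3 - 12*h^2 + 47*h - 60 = (h - 4)*(h^2 - 8*h + 15) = (h - 4)*(h - 3)*(h - 5)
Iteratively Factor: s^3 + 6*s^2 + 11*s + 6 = (s + 2)*(s^2 + 4*s + 3) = (s + 1)*(s + 2)*(s + 3)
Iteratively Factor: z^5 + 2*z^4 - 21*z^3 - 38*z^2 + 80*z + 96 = (z + 4)*(z^4 - 2*z^3 - 13*z^2 + 14*z + 24) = (z + 3)*(z + 4)*(z^3 - 5*z^2 + 2*z + 8) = (z + 1)*(z + 3)*(z + 4)*(z^2 - 6*z + 8) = (z - 4)*(z + 1)*(z + 3)*(z + 4)*(z - 2)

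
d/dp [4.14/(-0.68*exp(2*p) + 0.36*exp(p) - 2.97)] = (5.6304*exp(p) - 1.4904)*exp(p)/(0.68*exp(2*p) - 0.36*exp(p) + 2.97)^2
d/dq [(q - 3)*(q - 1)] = 2*q - 4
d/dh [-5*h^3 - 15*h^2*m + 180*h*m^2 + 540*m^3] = -15*h^2 - 30*h*m + 180*m^2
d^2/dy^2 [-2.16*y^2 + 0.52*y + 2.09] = -4.32000000000000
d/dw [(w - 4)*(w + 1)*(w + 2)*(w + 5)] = 4*w^3 + 12*w^2 - 30*w - 58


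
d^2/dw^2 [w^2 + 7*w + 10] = 2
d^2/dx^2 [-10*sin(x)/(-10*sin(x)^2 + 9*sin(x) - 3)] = 10*(-100*sin(x)^5 - 90*sin(x)^4 + 380*sin(x)^3 - 27*sin(x)^2 - 189*sin(x) + 54)/(10*sin(x)^2 - 9*sin(x) + 3)^3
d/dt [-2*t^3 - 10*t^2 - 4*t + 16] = -6*t^2 - 20*t - 4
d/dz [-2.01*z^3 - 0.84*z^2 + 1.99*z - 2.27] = -6.03*z^2 - 1.68*z + 1.99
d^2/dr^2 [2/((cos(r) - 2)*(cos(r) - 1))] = 2*(-4*sin(r)^4 + 3*sin(r)^2 - 69*cos(r)/4 + 9*cos(3*r)/4 + 15)/((cos(r) - 2)^3*(cos(r) - 1)^3)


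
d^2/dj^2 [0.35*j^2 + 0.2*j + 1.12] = 0.700000000000000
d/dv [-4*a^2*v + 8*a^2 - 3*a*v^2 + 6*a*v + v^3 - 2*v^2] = -4*a^2 - 6*a*v + 6*a + 3*v^2 - 4*v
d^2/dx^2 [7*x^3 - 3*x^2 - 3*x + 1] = 42*x - 6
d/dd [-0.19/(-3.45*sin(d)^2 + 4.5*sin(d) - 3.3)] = (0.855 - 1.311*sin(d))*cos(d)/(3.45*sin(d)^2 - 4.5*sin(d) + 3.3)^2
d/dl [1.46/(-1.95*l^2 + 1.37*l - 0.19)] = (5.694*l - 2.0002)/(1.95*l^2 - 1.37*l + 0.19)^2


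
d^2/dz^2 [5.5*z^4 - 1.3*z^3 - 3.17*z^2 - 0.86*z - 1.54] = 66.0*z^2 - 7.8*z - 6.34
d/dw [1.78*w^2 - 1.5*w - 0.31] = 3.56*w - 1.5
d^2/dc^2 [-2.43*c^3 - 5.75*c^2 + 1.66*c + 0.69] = -14.58*c - 11.5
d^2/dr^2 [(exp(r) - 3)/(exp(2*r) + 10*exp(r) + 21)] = (exp(4*r) - 22*exp(3*r) - 216*exp(2*r) - 258*exp(r) + 1071)*exp(r)/(exp(6*r) + 30*exp(5*r) + 363*exp(4*r) + 2260*exp(3*r) + 7623*exp(2*r) + 13230*exp(r) + 9261)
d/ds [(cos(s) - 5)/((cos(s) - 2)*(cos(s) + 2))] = (cos(s)^2 - 10*cos(s) + 4)*sin(s)/((cos(s) - 2)^2*(cos(s) + 2)^2)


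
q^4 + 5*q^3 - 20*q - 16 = (q - 2)*(q + 1)*(q + 2)*(q + 4)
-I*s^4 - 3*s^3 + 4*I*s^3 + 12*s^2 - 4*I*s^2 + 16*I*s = s*(s - 4)*(s - 4*I)*(-I*s + 1)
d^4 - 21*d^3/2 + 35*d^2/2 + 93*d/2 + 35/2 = (d - 7)*(d - 5)*(d + 1/2)*(d + 1)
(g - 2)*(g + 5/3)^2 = g^3 + 4*g^2/3 - 35*g/9 - 50/9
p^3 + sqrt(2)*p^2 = p^2*(p + sqrt(2))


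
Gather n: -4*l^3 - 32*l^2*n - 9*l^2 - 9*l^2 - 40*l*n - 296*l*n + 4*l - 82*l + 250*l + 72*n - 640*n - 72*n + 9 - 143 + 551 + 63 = -4*l^3 - 18*l^2 + 172*l + n*(-32*l^2 - 336*l - 640) + 480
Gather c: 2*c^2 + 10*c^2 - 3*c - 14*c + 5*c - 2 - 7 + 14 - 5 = 12*c^2 - 12*c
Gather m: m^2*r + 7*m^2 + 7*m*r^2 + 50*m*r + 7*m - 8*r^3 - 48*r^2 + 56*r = m^2*(r + 7) + m*(7*r^2 + 50*r + 7) - 8*r^3 - 48*r^2 + 56*r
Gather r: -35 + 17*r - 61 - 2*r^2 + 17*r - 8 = -2*r^2 + 34*r - 104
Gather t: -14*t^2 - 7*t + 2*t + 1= -14*t^2 - 5*t + 1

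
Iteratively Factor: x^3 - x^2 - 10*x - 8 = (x + 2)*(x^2 - 3*x - 4) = (x - 4)*(x + 2)*(x + 1)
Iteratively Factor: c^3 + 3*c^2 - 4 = (c + 2)*(c^2 + c - 2) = (c + 2)^2*(c - 1)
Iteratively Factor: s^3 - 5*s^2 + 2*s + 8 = (s - 4)*(s^2 - s - 2) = (s - 4)*(s + 1)*(s - 2)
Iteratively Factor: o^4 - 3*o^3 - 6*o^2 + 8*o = (o + 2)*(o^3 - 5*o^2 + 4*o) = (o - 4)*(o + 2)*(o^2 - o) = (o - 4)*(o - 1)*(o + 2)*(o)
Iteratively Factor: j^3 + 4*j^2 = (j + 4)*(j^2) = j*(j + 4)*(j)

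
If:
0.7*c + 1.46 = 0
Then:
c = -2.09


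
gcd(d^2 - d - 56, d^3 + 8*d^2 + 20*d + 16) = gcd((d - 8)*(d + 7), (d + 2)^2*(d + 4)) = 1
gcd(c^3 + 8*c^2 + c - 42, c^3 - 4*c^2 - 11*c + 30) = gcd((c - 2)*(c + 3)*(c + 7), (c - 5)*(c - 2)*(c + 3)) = c^2 + c - 6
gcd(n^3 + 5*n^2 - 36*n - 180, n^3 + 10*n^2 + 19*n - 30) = n^2 + 11*n + 30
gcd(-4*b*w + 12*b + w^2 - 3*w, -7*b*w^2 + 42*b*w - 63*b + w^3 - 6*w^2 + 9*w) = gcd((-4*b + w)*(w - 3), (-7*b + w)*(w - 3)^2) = w - 3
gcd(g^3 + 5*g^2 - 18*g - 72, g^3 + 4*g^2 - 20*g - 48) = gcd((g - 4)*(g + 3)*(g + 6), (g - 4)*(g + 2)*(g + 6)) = g^2 + 2*g - 24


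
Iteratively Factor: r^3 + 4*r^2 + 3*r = (r + 3)*(r^2 + r) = r*(r + 3)*(r + 1)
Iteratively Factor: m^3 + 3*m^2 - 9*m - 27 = (m + 3)*(m^2 - 9) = (m + 3)^2*(m - 3)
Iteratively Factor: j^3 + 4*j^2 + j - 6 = (j + 3)*(j^2 + j - 2) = (j - 1)*(j + 3)*(j + 2)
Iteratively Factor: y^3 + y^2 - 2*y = (y)*(y^2 + y - 2) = y*(y - 1)*(y + 2)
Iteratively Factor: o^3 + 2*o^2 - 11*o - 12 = (o + 4)*(o^2 - 2*o - 3) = (o - 3)*(o + 4)*(o + 1)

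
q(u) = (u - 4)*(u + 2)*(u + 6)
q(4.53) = 36.44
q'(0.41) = -16.22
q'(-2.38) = -22.05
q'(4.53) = 77.80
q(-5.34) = 20.59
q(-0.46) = -38.05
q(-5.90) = 3.86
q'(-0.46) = -23.05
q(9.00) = 825.00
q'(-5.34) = 22.83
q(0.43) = -55.78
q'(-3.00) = -17.00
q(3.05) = -43.42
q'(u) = (u - 4)*(u + 2) + (u - 4)*(u + 6) + (u + 2)*(u + 6)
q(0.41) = -55.46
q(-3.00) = 21.00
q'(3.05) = 32.31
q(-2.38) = 8.78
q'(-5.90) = 37.23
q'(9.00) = 295.00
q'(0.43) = -16.01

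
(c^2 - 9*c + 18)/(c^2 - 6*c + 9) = (c - 6)/(c - 3)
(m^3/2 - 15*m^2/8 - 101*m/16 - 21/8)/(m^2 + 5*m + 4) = (8*m^3 - 30*m^2 - 101*m - 42)/(16*(m^2 + 5*m + 4))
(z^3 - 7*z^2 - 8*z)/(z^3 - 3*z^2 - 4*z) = (z - 8)/(z - 4)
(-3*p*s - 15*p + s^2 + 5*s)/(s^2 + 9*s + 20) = (-3*p + s)/(s + 4)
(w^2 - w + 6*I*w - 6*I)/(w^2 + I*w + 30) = (w - 1)/(w - 5*I)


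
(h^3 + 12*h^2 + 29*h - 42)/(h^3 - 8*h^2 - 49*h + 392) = (h^2 + 5*h - 6)/(h^2 - 15*h + 56)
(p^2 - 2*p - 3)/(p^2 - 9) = (p + 1)/(p + 3)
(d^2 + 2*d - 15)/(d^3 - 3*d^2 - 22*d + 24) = (d^2 + 2*d - 15)/(d^3 - 3*d^2 - 22*d + 24)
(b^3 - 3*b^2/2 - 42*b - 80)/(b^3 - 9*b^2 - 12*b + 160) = (b + 5/2)/(b - 5)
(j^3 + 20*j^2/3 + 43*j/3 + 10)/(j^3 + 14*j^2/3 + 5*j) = (j + 2)/j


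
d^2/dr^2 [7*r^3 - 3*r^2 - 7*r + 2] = 42*r - 6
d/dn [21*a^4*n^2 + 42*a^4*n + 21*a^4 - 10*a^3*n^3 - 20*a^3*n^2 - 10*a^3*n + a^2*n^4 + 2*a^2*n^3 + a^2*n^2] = 2*a^2*(21*a^2*n + 21*a^2 - 15*a*n^2 - 20*a*n - 5*a + 2*n^3 + 3*n^2 + n)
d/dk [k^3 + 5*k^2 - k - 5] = 3*k^2 + 10*k - 1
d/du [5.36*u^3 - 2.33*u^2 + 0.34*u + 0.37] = 16.08*u^2 - 4.66*u + 0.34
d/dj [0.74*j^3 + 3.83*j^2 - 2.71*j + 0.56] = 2.22*j^2 + 7.66*j - 2.71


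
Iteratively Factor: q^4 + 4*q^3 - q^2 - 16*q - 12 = (q + 3)*(q^3 + q^2 - 4*q - 4) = (q + 1)*(q + 3)*(q^2 - 4) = (q - 2)*(q + 1)*(q + 3)*(q + 2)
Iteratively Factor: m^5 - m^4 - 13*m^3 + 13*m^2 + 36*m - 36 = (m - 3)*(m^4 + 2*m^3 - 7*m^2 - 8*m + 12) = (m - 3)*(m - 1)*(m^3 + 3*m^2 - 4*m - 12) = (m - 3)*(m - 2)*(m - 1)*(m^2 + 5*m + 6) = (m - 3)*(m - 2)*(m - 1)*(m + 2)*(m + 3)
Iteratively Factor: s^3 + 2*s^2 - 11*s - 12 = (s + 1)*(s^2 + s - 12) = (s - 3)*(s + 1)*(s + 4)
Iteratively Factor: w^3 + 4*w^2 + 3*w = (w + 3)*(w^2 + w) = (w + 1)*(w + 3)*(w)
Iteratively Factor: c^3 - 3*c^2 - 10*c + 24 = (c - 4)*(c^2 + c - 6) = (c - 4)*(c + 3)*(c - 2)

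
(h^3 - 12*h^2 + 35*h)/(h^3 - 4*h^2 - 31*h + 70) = h*(h - 5)/(h^2 + 3*h - 10)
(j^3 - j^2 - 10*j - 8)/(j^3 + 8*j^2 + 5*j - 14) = (j^2 - 3*j - 4)/(j^2 + 6*j - 7)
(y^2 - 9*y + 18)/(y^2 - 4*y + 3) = (y - 6)/(y - 1)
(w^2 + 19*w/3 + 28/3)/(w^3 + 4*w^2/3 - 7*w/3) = (w + 4)/(w*(w - 1))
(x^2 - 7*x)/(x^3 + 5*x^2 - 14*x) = (x - 7)/(x^2 + 5*x - 14)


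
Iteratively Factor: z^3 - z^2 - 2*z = (z + 1)*(z^2 - 2*z) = (z - 2)*(z + 1)*(z)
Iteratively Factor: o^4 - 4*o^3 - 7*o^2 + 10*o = (o - 5)*(o^3 + o^2 - 2*o) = o*(o - 5)*(o^2 + o - 2) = o*(o - 5)*(o - 1)*(o + 2)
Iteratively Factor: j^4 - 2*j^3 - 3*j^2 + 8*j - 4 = (j - 1)*(j^3 - j^2 - 4*j + 4) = (j - 1)^2*(j^2 - 4) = (j - 2)*(j - 1)^2*(j + 2)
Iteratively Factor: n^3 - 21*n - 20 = (n + 4)*(n^2 - 4*n - 5) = (n - 5)*(n + 4)*(n + 1)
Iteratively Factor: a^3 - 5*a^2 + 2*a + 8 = (a - 2)*(a^2 - 3*a - 4) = (a - 2)*(a + 1)*(a - 4)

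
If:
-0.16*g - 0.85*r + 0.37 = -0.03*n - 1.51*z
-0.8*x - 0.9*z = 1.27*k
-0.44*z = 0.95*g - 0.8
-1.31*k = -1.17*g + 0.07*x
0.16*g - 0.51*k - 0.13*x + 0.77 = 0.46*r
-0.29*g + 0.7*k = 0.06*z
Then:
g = 0.06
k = 0.17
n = -36.93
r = 2.12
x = -2.17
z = 1.69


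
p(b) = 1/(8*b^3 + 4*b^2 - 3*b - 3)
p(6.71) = 0.00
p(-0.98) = -0.27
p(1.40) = 0.04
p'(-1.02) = -0.76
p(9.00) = 0.00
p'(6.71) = -0.00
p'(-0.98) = -0.87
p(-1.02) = -0.23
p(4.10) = 0.00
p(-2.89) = -0.01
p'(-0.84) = -1.25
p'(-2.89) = -0.01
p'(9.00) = 0.00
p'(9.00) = 0.00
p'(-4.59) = -0.00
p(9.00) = 0.00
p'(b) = (-24*b^2 - 8*b + 3)/(8*b^3 + 4*b^2 - 3*b - 3)^2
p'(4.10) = -0.00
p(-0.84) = -0.42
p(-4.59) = -0.00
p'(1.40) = -0.11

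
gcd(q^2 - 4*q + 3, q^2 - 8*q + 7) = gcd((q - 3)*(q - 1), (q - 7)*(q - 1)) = q - 1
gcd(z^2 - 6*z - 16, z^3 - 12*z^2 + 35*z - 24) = z - 8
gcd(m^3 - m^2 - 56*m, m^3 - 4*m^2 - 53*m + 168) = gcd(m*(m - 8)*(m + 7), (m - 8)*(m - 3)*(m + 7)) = m^2 - m - 56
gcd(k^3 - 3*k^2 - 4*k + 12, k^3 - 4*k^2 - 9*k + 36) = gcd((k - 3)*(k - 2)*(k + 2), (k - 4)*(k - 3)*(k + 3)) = k - 3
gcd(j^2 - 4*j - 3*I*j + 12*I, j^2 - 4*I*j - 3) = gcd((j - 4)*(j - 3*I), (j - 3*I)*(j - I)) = j - 3*I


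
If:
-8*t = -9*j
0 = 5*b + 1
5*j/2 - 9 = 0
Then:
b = -1/5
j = 18/5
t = 81/20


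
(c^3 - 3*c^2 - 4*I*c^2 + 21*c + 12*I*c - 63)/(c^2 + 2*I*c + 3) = (c^2 - c*(3 + 7*I) + 21*I)/(c - I)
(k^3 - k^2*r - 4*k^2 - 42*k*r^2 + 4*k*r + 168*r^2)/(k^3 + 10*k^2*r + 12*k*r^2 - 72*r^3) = (-k^2 + 7*k*r + 4*k - 28*r)/(-k^2 - 4*k*r + 12*r^2)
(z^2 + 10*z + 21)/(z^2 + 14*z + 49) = (z + 3)/(z + 7)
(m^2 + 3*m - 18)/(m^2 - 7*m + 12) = (m + 6)/(m - 4)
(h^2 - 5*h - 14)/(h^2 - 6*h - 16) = (h - 7)/(h - 8)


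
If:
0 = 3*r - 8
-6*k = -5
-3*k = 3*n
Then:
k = 5/6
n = -5/6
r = 8/3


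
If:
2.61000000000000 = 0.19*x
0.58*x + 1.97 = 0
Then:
No Solution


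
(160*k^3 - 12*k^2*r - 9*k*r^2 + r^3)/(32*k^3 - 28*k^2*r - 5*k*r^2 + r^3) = (-5*k + r)/(-k + r)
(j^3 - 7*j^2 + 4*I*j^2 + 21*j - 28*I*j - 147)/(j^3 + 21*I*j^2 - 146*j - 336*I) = (j^2 - j*(7 + 3*I) + 21*I)/(j^2 + 14*I*j - 48)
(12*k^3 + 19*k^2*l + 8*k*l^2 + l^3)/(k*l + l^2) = 12*k^2/l + 7*k + l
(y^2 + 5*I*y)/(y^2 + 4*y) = (y + 5*I)/(y + 4)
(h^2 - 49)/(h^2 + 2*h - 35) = (h - 7)/(h - 5)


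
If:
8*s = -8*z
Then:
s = -z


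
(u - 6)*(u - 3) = u^2 - 9*u + 18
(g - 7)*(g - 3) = g^2 - 10*g + 21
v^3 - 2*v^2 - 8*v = v*(v - 4)*(v + 2)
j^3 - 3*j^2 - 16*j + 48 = (j - 4)*(j - 3)*(j + 4)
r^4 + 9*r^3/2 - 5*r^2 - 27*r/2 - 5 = (r - 2)*(r + 1/2)*(r + 1)*(r + 5)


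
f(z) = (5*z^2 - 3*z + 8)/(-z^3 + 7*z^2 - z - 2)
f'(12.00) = 0.18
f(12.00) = -0.94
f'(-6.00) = 0.04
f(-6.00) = 0.44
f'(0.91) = -16.28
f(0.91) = 4.41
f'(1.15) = -4.05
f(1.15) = 2.43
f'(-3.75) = 0.10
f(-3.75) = 0.59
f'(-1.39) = 1.27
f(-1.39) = 1.40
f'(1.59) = -0.85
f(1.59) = 1.57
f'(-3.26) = 0.13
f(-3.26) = 0.64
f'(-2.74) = 0.20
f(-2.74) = 0.73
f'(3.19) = 0.29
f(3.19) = 1.47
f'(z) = (10*z - 3)/(-z^3 + 7*z^2 - z - 2) + (3*z^2 - 14*z + 1)*(5*z^2 - 3*z + 8)/(-z^3 + 7*z^2 - z - 2)^2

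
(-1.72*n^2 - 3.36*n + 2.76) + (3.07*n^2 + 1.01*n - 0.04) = 1.35*n^2 - 2.35*n + 2.72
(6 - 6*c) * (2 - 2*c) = 12*c^2 - 24*c + 12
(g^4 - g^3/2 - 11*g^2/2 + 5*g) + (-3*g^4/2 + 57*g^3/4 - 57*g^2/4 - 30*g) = -g^4/2 + 55*g^3/4 - 79*g^2/4 - 25*g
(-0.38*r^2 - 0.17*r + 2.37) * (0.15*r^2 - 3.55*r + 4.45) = -0.057*r^4 + 1.3235*r^3 - 0.732*r^2 - 9.17*r + 10.5465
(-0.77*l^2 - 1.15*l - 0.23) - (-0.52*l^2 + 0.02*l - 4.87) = -0.25*l^2 - 1.17*l + 4.64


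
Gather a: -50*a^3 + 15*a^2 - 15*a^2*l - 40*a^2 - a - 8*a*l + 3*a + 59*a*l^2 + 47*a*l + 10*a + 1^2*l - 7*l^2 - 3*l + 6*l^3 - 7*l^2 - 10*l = -50*a^3 + a^2*(-15*l - 25) + a*(59*l^2 + 39*l + 12) + 6*l^3 - 14*l^2 - 12*l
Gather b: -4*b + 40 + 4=44 - 4*b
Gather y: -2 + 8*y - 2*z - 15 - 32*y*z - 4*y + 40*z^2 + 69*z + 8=y*(4 - 32*z) + 40*z^2 + 67*z - 9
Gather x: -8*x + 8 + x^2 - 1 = x^2 - 8*x + 7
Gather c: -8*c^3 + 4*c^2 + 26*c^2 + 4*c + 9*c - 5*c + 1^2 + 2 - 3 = -8*c^3 + 30*c^2 + 8*c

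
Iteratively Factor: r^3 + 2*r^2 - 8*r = (r)*(r^2 + 2*r - 8) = r*(r + 4)*(r - 2)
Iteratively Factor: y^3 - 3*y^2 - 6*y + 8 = (y - 1)*(y^2 - 2*y - 8) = (y - 4)*(y - 1)*(y + 2)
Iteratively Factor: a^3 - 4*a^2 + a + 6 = (a - 2)*(a^2 - 2*a - 3) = (a - 3)*(a - 2)*(a + 1)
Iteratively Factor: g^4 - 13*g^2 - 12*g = (g)*(g^3 - 13*g - 12) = g*(g - 4)*(g^2 + 4*g + 3) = g*(g - 4)*(g + 3)*(g + 1)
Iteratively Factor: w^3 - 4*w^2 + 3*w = (w)*(w^2 - 4*w + 3) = w*(w - 3)*(w - 1)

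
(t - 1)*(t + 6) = t^2 + 5*t - 6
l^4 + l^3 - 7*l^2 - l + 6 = (l - 2)*(l - 1)*(l + 1)*(l + 3)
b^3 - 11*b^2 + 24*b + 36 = (b - 6)^2*(b + 1)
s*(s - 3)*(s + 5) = s^3 + 2*s^2 - 15*s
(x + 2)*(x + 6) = x^2 + 8*x + 12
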